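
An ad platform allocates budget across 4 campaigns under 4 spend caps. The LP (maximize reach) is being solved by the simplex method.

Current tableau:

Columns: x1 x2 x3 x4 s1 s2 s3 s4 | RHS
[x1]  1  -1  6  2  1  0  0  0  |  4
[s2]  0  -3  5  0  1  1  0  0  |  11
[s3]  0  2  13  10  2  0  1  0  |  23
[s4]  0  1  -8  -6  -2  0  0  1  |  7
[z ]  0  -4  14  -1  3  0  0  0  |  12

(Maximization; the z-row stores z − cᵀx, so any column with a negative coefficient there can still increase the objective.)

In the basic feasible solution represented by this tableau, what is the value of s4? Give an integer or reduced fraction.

7

s4 is basic (row 4); its value is the RHS of that row: 7.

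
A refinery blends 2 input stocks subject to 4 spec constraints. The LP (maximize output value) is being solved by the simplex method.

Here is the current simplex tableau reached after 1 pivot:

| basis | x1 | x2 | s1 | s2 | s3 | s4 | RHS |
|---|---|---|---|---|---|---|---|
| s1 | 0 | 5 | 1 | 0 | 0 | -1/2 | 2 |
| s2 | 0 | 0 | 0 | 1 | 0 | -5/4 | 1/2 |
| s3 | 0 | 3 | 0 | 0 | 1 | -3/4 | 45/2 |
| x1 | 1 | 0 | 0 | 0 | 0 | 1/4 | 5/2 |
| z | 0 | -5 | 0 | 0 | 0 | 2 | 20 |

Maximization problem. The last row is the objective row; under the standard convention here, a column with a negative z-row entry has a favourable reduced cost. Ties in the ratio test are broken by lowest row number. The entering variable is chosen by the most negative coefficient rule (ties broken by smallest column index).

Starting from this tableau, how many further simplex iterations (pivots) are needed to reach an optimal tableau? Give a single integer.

pivot: x2 in, s1 out → z = 22
No improving column remains; optimal.

1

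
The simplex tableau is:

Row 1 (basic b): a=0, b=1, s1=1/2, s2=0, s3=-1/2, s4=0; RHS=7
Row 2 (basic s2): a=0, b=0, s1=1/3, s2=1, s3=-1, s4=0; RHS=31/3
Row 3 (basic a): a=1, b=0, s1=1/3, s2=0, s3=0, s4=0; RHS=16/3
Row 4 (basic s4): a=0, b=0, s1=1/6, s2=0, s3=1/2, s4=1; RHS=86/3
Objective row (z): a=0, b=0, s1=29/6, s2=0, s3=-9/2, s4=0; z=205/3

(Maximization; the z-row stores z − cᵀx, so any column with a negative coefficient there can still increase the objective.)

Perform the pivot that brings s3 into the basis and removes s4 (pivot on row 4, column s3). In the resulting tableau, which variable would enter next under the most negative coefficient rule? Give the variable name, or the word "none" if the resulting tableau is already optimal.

none

Pivot element 1/2. New z-row = old z-row − (-9/2)·(row 4/(1/2)).
Updated z-row coefficients: a: 0, b: 0, s1: 19/3, s2: 0, s3: 0, s4: 9.
No coefficient is strictly negative; the tableau after this pivot is optimal.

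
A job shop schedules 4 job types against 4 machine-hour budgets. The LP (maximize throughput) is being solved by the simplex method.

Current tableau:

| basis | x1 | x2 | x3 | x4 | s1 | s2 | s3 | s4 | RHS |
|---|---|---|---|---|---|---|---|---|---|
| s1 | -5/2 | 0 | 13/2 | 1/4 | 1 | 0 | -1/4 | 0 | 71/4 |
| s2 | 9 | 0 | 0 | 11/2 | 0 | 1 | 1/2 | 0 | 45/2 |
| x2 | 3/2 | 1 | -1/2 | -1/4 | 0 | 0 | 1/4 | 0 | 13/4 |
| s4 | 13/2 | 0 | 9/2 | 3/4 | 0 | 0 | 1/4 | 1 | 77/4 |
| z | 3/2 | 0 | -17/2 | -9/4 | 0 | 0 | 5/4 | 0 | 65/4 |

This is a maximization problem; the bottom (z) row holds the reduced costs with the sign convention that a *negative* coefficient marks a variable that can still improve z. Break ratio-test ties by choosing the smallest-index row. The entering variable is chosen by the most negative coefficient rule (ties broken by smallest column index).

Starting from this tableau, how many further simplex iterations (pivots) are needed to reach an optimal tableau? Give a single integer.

pivot: x3 in, s1 out → z = 513/13
pivot: x4 in, s2 out → z = 6768/143
No improving column remains; optimal.

2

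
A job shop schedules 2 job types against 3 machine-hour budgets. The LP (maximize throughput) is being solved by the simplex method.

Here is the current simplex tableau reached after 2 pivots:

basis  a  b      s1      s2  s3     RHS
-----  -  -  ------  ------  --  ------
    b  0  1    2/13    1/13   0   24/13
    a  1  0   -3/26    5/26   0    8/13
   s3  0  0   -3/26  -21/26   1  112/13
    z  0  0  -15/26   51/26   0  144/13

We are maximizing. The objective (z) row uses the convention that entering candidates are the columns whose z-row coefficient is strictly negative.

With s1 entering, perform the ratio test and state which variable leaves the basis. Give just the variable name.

b

Ratios: row 1 (b): (24/13)/(2/13) = 12; row 2 (a): entry -3/26 ≤ 0, skip; row 3 (s3): entry -3/26 ≤ 0, skip.
Minimum ratio 12 is in the b row, so b leaves.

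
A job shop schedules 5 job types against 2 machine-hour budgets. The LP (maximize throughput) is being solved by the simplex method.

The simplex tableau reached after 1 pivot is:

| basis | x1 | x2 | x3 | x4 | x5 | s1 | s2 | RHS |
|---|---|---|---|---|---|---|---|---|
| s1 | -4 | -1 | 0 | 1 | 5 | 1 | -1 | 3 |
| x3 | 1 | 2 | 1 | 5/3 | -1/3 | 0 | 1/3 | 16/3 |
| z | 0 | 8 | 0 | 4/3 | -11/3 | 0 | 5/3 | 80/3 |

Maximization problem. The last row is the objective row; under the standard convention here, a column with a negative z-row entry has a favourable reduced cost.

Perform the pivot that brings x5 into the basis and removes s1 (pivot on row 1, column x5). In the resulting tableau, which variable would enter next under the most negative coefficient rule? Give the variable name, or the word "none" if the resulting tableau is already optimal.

x1

Pivot element 5. New z-row = old z-row − (-11/3)·(row 1/5).
Updated z-row coefficients: x1: -44/15, x2: 109/15, x3: 0, x4: 31/15, x5: 0, s1: 11/15, s2: 14/15.
The most negative is -44/15 in column x1, so x1 would enter next.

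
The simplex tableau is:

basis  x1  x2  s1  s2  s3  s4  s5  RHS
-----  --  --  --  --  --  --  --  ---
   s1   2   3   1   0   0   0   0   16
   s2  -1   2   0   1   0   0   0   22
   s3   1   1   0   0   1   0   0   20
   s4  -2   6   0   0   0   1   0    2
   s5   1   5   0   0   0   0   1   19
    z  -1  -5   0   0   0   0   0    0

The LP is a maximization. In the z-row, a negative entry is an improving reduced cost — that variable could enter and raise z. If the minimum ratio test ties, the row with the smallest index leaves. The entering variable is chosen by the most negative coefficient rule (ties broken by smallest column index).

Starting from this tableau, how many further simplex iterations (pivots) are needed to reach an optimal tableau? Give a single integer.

pivot: x2 in, s4 out → z = 5/3
pivot: x1 in, s1 out → z = 15
No improving column remains; optimal.

2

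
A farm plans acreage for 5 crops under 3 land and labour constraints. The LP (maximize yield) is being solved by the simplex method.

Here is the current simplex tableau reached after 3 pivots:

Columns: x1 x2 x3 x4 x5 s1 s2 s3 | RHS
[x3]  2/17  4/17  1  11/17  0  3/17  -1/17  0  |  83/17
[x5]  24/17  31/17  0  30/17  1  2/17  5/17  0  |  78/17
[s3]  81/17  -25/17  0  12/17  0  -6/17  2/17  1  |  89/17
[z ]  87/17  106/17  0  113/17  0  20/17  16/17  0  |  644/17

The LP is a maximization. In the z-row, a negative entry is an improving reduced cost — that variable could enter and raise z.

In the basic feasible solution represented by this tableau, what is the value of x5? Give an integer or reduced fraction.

x5 is basic (row 2); its value is the RHS of that row: 78/17.

78/17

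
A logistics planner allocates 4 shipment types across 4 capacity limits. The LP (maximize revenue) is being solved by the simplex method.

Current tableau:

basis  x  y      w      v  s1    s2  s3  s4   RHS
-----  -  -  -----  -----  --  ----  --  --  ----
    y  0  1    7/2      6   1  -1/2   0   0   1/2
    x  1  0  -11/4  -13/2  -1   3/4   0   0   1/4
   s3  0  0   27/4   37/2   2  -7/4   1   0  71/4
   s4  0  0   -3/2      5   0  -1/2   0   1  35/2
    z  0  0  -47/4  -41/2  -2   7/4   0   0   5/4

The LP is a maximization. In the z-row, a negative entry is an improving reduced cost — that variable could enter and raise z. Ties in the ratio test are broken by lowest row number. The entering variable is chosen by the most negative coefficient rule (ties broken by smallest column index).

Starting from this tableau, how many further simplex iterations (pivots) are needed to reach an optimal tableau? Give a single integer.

pivot: v in, y out → z = 71/24
No improving column remains; optimal.

1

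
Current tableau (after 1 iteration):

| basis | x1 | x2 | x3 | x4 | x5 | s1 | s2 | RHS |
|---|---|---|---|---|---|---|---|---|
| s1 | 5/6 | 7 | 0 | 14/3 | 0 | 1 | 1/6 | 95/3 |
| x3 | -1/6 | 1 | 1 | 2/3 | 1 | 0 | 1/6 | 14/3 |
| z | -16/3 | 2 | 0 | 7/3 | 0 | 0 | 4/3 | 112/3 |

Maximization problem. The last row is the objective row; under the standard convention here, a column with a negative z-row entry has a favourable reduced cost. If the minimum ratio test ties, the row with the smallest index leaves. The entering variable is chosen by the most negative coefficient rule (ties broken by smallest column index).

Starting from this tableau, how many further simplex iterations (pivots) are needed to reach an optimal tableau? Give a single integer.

pivot: x1 in, s1 out → z = 240
No improving column remains; optimal.

1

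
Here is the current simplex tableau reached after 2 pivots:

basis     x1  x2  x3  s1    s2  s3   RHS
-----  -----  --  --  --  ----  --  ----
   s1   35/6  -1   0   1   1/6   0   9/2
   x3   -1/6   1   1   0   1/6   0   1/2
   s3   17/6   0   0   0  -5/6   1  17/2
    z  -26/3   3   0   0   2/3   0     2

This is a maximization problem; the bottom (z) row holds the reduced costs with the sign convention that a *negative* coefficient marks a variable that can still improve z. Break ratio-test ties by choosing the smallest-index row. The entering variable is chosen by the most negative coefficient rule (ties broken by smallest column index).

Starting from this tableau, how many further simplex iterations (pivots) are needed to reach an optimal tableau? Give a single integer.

1

pivot: x1 in, s1 out → z = 304/35
No improving column remains; optimal.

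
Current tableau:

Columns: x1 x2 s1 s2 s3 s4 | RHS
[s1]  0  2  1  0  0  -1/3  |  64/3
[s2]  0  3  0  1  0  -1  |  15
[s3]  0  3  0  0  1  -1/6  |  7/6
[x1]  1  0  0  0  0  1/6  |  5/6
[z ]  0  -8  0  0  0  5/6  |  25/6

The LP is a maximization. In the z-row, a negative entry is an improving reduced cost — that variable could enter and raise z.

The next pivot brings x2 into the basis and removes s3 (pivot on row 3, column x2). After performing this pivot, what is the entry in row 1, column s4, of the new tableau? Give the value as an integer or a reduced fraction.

Pivot element is row 3, column x2: 3.
Normalize row 3: new (row 3, s4) = (-1/6)/3 = -1/18.
row 1 ← row 1 − 2·(new row 3): -1/3 − 2·(-1/18) = -2/9.

-2/9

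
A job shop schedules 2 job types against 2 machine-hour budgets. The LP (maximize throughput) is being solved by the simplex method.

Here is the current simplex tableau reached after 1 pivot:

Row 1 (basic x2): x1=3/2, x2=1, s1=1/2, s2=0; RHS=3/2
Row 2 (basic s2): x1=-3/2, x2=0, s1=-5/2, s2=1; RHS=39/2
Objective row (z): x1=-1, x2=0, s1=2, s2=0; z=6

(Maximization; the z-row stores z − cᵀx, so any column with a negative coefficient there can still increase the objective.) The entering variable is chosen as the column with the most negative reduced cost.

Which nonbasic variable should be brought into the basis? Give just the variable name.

Objective-row coefficients: x1: -1, x2: 0, s1: 2, s2: 0.
The most negative is -1 in column x1, so x1 enters.

x1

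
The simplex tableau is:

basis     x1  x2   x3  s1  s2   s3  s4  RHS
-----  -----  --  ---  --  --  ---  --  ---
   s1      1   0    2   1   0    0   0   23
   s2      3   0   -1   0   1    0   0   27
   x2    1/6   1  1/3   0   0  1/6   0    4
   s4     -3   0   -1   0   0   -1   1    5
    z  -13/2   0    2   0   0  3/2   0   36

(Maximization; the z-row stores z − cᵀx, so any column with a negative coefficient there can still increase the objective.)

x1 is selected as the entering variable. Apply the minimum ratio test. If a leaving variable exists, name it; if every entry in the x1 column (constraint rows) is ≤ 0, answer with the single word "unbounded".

s2

Ratios: row 1 (s1): 23/1 = 23; row 2 (s2): 27/3 = 9; row 3 (x2): 4/(1/6) = 24; row 4 (s4): entry -3 ≤ 0, skip.
Minimum ratio is in the s2 row, so s2 leaves.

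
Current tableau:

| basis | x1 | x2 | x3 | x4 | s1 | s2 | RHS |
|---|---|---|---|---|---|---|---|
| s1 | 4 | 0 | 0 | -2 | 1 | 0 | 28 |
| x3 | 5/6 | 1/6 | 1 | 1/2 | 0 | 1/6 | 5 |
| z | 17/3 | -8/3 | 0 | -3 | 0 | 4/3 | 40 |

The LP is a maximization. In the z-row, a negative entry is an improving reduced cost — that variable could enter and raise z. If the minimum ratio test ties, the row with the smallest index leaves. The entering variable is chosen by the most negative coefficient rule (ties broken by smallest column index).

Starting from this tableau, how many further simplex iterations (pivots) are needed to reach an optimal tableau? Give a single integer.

pivot: x4 in, x3 out → z = 70
pivot: x2 in, x4 out → z = 120
No improving column remains; optimal.

2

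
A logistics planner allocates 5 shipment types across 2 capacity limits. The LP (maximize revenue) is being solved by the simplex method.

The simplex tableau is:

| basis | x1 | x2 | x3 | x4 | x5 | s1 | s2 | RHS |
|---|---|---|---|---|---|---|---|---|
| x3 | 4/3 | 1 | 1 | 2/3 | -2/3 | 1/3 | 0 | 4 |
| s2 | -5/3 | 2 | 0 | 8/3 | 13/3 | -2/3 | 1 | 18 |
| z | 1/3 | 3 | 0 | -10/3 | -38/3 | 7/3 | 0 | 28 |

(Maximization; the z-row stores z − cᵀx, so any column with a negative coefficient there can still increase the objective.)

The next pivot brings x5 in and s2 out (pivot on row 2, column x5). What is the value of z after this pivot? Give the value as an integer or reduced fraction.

1048/13

Minimum ratio for x5: 18/(13/3) = 54/13.
z changes by −(z-row coeff of x5)·ratio = −(-38/3)·(54/13) = 684/13.
New z = 28 + (684/13) = 1048/13.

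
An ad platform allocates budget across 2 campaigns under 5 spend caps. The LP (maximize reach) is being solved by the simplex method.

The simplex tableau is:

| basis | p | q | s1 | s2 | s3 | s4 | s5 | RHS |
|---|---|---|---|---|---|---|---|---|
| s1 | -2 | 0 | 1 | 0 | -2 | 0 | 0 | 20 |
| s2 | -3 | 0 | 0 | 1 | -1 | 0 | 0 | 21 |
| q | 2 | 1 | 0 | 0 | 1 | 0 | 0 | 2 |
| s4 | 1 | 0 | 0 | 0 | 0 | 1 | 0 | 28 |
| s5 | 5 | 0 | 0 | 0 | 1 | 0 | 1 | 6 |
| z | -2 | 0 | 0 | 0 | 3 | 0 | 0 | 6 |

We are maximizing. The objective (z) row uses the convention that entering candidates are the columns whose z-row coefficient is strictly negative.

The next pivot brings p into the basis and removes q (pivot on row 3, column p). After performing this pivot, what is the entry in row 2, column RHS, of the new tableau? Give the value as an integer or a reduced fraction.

Pivot element is row 3, column p: 2.
Normalize row 3: new (row 3, RHS) = 2/2 = 1.
row 2 ← row 2 − (-3)·(new row 3): 21 − (-3)·1 = 24.

24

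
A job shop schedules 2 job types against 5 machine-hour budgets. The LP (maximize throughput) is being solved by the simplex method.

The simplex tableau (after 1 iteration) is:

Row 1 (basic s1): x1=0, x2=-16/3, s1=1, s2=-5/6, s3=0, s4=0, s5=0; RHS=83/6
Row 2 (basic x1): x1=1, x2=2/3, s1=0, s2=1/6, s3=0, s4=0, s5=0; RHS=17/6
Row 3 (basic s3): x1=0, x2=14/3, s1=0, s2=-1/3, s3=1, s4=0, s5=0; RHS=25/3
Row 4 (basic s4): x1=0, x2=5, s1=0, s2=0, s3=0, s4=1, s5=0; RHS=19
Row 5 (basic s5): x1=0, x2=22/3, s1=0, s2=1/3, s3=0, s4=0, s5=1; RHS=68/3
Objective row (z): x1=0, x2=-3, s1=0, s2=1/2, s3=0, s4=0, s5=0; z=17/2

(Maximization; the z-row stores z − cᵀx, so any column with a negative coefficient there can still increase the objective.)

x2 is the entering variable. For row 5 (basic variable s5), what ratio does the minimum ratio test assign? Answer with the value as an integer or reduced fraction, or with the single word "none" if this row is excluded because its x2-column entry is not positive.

Ratio = RHS / (x2 entry) = (68/3) / (22/3) = 34/11.

34/11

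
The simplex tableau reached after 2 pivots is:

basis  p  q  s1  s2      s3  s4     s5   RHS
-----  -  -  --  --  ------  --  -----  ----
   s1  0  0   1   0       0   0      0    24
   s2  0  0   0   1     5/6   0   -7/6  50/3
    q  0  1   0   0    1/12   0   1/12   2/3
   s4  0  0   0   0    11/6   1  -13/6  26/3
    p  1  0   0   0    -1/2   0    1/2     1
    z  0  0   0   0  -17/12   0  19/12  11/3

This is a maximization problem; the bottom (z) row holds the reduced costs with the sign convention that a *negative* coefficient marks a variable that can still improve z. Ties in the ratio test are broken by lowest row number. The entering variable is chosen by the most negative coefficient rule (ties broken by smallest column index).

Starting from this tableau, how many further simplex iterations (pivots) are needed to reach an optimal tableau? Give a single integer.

pivot: s3 in, s4 out → z = 114/11
pivot: s5 in, q out → z = 21/2
No improving column remains; optimal.

2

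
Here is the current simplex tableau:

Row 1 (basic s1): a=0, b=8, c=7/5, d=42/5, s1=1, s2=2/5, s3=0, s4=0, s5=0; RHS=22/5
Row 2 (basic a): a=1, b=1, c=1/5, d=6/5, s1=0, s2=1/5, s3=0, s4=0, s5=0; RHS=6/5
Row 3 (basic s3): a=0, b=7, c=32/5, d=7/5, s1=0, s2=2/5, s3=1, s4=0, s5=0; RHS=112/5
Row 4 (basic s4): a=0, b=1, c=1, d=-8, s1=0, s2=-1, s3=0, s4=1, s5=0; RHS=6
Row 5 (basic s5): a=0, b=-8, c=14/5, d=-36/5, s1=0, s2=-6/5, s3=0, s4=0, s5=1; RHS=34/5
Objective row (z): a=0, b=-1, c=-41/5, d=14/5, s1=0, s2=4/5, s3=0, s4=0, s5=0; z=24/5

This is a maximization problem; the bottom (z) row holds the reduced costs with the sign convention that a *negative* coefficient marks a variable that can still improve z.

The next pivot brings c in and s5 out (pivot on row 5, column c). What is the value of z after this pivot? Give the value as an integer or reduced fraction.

173/7

Minimum ratio for c: (34/5)/(14/5) = 17/7.
z changes by −(z-row coeff of c)·ratio = −(-41/5)·(17/7) = 697/35.
New z = 24/5 + (697/35) = 173/7.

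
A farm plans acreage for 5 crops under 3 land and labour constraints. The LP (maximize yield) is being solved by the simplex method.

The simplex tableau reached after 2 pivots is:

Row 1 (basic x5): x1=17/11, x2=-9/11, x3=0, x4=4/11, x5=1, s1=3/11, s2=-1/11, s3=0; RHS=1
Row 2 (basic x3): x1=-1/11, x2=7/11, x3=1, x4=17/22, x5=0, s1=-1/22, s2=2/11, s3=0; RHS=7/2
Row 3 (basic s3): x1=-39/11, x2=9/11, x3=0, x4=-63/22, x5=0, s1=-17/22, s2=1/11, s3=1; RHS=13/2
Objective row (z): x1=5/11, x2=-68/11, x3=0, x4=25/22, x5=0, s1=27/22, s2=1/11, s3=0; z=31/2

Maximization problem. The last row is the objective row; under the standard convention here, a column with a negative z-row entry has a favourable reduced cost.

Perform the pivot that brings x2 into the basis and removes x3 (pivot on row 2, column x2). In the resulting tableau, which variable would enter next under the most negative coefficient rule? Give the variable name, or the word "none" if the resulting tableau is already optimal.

Pivot element 7/11. New z-row = old z-row − (-68/11)·(row 2/(7/11)).
Updated z-row coefficients: x1: -3/7, x2: 0, x3: 68/7, x4: 121/14, x5: 0, s1: 11/14, s2: 13/7, s3: 0.
The most negative is -3/7 in column x1, so x1 would enter next.

x1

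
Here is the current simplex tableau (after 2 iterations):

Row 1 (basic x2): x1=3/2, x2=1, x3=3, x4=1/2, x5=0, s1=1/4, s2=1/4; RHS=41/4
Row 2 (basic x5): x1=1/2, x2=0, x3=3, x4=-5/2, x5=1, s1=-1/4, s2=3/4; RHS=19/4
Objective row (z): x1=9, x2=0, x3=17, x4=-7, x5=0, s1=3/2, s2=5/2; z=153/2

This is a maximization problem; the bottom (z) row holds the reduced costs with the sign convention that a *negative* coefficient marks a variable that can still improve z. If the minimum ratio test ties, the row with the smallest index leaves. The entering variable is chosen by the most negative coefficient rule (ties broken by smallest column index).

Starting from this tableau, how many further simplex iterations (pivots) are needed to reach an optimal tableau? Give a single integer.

1

pivot: x4 in, x2 out → z = 220
No improving column remains; optimal.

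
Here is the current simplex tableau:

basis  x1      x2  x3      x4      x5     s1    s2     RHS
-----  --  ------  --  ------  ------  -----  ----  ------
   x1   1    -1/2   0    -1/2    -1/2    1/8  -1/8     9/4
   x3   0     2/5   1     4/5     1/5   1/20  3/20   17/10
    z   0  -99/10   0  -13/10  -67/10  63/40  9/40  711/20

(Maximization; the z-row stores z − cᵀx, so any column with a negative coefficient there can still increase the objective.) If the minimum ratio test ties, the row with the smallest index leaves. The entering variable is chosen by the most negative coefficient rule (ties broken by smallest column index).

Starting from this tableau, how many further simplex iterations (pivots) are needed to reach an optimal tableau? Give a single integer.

2

pivot: x2 in, x3 out → z = 621/8
pivot: x5 in, x2 out → z = 185/2
No improving column remains; optimal.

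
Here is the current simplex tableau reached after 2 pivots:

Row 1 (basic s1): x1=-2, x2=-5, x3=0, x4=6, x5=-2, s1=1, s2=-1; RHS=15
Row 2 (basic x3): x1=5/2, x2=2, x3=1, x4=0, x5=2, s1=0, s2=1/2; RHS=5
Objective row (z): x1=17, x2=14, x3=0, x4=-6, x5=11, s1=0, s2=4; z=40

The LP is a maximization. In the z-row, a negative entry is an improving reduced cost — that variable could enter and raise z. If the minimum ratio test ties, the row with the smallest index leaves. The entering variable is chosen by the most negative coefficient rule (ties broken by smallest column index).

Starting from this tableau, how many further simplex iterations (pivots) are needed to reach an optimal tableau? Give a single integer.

1

pivot: x4 in, s1 out → z = 55
No improving column remains; optimal.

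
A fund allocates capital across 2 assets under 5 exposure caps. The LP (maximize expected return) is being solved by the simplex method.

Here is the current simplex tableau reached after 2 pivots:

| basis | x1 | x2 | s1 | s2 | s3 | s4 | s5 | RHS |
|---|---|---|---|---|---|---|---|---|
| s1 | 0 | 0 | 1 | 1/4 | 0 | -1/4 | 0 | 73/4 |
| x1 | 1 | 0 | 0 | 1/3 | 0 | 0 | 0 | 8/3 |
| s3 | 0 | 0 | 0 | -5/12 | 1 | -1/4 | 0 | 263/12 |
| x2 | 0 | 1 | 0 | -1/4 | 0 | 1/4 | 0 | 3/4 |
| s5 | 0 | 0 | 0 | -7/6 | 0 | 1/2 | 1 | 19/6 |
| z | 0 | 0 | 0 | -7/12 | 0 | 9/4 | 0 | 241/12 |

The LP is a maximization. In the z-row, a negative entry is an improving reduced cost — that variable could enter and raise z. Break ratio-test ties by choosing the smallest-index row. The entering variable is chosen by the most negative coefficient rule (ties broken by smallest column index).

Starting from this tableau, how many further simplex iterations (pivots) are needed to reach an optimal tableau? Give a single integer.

pivot: s2 in, x1 out → z = 99/4
No improving column remains; optimal.

1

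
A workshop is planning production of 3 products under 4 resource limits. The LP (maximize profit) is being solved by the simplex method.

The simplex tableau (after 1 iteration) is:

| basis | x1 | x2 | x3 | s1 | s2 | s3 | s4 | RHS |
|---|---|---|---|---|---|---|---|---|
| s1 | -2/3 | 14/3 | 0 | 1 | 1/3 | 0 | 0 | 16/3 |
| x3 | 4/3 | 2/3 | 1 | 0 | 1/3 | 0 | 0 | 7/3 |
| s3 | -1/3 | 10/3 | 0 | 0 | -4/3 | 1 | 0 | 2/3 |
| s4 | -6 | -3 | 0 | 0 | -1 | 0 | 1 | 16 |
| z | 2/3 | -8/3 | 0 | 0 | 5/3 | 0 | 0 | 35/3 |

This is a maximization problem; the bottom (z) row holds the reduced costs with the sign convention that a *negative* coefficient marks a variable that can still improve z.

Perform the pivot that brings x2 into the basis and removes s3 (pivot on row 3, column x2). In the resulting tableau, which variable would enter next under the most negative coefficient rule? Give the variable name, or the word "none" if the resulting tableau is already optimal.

Pivot element 10/3. New z-row = old z-row − (-8/3)·(row 3/(10/3)).
Updated z-row coefficients: x1: 2/5, x2: 0, x3: 0, s1: 0, s2: 3/5, s3: 4/5, s4: 0.
No coefficient is strictly negative; the tableau after this pivot is optimal.

none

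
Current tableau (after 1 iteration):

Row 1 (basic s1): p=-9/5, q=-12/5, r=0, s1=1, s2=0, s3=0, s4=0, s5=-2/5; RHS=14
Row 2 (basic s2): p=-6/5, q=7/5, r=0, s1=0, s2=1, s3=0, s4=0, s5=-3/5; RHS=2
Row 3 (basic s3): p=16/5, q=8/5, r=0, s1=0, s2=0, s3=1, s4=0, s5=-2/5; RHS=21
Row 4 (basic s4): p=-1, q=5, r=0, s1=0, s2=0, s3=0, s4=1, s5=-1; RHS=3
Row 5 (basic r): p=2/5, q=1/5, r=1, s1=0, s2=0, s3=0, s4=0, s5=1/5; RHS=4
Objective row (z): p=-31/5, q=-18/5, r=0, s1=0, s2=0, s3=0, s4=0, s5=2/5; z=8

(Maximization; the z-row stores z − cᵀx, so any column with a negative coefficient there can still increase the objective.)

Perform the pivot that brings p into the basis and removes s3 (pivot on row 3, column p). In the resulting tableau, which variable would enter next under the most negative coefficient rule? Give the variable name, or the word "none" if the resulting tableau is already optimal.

Pivot element 16/5. New z-row = old z-row − (-31/5)·(row 3/(16/5)).
Updated z-row coefficients: p: 0, q: -1/2, r: 0, s1: 0, s2: 0, s3: 31/16, s4: 0, s5: -3/8.
The most negative is -1/2 in column q, so q would enter next.

q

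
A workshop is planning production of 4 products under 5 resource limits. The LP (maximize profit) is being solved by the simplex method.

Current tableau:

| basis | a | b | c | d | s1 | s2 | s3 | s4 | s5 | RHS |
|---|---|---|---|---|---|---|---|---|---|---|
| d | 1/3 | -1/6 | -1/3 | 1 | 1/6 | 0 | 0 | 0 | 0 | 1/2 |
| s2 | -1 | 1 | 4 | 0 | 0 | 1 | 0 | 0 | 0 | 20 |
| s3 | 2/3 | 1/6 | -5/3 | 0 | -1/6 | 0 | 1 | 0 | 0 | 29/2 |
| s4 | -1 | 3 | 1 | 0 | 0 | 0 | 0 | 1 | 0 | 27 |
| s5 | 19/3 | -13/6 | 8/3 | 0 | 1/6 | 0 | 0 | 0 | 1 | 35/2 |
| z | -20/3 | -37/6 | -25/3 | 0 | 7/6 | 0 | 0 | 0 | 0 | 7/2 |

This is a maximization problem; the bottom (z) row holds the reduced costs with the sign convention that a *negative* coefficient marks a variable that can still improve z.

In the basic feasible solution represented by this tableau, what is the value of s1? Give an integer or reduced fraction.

s1 is nonbasic (not in the basis column), so its value in the current BFS is 0.

0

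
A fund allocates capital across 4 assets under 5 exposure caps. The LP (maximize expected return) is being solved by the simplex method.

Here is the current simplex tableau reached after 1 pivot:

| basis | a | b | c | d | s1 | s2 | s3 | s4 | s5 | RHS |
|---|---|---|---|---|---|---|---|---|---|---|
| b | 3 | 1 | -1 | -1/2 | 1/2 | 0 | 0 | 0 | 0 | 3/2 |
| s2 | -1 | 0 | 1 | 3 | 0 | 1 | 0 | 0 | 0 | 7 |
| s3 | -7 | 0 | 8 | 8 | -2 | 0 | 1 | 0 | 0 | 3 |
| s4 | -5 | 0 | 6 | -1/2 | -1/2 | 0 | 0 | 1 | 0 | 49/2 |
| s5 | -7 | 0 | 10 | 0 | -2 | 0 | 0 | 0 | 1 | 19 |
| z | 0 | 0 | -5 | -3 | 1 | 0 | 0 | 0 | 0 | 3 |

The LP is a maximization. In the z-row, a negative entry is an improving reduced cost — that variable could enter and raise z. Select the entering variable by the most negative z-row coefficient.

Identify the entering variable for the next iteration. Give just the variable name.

c

Objective-row coefficients: a: 0, b: 0, c: -5, d: -3, s1: 1, s2: 0, s3: 0, s4: 0, s5: 0.
The most negative is -5 in column c, so c enters.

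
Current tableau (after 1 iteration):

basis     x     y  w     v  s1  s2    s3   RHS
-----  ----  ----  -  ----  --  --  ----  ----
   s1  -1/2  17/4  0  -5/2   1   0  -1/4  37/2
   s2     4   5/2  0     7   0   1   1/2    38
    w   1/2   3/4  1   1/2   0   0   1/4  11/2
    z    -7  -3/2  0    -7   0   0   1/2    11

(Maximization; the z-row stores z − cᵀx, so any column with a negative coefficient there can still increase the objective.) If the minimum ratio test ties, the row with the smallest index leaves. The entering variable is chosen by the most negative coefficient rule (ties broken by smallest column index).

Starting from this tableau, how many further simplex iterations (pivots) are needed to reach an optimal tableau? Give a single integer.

pivot: x in, s2 out → z = 155/2
No improving column remains; optimal.

1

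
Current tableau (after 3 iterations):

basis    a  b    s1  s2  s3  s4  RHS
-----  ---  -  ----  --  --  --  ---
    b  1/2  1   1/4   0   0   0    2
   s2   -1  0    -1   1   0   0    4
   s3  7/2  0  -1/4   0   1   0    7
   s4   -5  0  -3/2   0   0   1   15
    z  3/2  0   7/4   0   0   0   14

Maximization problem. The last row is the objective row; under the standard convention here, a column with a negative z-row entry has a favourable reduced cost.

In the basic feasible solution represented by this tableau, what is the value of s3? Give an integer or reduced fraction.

s3 is basic (row 3); its value is the RHS of that row: 7.

7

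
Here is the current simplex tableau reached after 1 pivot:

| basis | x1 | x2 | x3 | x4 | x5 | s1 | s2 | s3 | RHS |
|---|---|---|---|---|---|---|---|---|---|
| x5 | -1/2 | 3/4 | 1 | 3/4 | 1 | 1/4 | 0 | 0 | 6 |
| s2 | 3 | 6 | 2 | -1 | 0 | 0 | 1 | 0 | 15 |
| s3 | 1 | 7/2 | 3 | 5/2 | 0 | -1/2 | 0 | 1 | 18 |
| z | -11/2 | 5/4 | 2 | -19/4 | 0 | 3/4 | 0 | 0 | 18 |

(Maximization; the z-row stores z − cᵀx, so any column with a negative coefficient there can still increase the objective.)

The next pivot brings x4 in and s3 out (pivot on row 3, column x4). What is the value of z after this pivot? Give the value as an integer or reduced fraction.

261/5

Minimum ratio for x4: 18/(5/2) = 36/5.
z changes by −(z-row coeff of x4)·ratio = −(-19/4)·(36/5) = 171/5.
New z = 18 + (171/5) = 261/5.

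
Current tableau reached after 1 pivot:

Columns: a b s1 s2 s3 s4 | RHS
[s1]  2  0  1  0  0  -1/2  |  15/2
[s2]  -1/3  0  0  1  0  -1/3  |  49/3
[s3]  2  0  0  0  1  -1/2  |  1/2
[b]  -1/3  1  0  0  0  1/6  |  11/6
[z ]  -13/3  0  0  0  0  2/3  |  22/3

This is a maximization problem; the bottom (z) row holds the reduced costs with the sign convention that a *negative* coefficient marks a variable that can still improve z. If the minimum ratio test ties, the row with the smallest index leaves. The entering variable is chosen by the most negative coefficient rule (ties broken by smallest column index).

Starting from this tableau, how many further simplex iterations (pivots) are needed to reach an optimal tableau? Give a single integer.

pivot: a in, s3 out → z = 101/12
pivot: s4 in, b out → z = 18
No improving column remains; optimal.

2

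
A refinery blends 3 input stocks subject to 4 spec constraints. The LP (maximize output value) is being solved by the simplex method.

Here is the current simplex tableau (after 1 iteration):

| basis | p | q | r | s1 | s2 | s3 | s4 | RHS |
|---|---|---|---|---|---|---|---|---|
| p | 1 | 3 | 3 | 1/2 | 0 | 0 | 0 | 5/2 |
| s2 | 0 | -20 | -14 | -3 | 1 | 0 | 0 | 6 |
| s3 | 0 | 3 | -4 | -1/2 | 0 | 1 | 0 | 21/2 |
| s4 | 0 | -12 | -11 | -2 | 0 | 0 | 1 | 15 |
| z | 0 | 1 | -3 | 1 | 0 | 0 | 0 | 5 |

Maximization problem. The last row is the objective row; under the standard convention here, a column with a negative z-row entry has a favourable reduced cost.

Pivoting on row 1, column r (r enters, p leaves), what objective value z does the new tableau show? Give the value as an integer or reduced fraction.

15/2

Minimum ratio for r: (5/2)/3 = 5/6.
z changes by −(z-row coeff of r)·ratio = −(-3)·(5/6) = 5/2.
New z = 5 + (5/2) = 15/2.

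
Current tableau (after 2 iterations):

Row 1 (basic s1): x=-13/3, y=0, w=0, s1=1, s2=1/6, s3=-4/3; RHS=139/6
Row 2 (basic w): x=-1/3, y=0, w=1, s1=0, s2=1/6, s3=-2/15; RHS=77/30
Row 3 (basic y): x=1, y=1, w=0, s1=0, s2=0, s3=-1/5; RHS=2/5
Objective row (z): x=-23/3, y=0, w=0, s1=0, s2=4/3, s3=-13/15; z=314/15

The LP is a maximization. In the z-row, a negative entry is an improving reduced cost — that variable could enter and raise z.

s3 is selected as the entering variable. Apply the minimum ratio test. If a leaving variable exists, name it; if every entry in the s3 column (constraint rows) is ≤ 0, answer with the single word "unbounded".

s3-column entries: row 1: -4/3, row 2: -2/15, row 3: -1/5. All ≤ 0, so s3 can increase without bound; the LP is unbounded in this direction.

unbounded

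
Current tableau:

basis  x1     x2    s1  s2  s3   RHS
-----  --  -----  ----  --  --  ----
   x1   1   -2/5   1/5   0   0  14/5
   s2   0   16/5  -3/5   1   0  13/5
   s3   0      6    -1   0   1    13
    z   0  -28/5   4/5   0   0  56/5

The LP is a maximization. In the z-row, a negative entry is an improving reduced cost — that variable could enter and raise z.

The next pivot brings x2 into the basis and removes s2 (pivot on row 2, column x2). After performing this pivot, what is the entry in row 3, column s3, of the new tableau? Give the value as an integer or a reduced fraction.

1

Pivot element is row 2, column x2: 16/5.
Normalize row 2: new (row 2, s3) = 0/(16/5) = 0.
row 3 ← row 3 − 6·(new row 2): 1 − 6·0 = 1.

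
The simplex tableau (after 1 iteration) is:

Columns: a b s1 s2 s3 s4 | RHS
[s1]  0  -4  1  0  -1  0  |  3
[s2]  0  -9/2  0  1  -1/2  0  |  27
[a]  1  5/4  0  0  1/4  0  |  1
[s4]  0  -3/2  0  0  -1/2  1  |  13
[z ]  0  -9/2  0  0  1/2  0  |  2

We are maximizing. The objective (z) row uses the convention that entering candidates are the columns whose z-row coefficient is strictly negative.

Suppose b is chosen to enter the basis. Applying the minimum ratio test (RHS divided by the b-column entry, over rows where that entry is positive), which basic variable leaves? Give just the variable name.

a

Ratios: row 1 (s1): entry -4 ≤ 0, skip; row 2 (s2): entry -9/2 ≤ 0, skip; row 3 (a): 1/(5/4) = 4/5; row 4 (s4): entry -3/2 ≤ 0, skip.
Minimum ratio 4/5 is in the a row, so a leaves.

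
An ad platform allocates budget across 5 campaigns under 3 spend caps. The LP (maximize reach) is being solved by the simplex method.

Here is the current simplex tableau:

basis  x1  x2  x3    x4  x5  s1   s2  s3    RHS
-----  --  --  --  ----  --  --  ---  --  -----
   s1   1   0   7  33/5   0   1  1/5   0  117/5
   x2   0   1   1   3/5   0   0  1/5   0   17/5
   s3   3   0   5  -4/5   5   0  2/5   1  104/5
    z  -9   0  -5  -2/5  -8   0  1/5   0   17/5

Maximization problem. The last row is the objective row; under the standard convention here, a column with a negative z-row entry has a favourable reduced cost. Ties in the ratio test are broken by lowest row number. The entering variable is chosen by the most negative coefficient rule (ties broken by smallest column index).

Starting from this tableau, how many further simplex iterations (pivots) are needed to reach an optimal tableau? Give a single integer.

2

pivot: x1 in, s3 out → z = 329/5
pivot: x4 in, s1 out → z = 7469/103
No improving column remains; optimal.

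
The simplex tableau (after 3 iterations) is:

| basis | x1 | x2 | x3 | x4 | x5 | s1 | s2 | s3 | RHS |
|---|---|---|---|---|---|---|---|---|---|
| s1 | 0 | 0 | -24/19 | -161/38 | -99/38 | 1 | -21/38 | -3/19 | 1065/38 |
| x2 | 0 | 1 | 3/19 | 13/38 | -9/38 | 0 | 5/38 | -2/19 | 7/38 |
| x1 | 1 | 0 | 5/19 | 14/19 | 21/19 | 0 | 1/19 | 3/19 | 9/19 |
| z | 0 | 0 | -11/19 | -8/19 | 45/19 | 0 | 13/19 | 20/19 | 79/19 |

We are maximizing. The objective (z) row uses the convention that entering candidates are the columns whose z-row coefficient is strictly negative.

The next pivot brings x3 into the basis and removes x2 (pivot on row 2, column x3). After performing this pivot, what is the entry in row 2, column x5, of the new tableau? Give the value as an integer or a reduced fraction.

Pivot element is row 2, column x3: 3/19.
Normalize row 2: new (row 2, x5) = (-9/38)/(3/19) = -3/2.
Row 2 is the pivot row, so the entry is -3/2.

-3/2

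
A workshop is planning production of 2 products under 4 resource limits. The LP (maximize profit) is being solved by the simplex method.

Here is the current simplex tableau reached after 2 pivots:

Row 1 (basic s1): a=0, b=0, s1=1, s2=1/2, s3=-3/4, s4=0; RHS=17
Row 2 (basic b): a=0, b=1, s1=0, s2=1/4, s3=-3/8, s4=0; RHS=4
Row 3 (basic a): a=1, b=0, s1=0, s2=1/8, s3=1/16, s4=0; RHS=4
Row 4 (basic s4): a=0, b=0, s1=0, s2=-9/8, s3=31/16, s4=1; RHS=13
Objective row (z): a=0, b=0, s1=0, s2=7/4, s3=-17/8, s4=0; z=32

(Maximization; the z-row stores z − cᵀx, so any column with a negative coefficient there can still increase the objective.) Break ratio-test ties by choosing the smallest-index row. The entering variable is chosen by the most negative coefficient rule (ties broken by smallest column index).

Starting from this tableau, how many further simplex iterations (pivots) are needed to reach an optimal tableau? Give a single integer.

1

pivot: s3 in, s4 out → z = 1434/31
No improving column remains; optimal.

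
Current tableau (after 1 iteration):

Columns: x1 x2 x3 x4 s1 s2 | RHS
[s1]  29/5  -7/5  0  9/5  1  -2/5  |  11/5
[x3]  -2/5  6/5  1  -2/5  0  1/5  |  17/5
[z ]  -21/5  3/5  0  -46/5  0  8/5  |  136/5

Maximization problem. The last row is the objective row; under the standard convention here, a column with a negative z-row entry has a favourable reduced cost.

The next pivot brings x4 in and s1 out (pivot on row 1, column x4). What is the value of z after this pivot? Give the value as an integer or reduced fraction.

Minimum ratio for x4: (11/5)/(9/5) = 11/9.
z changes by −(z-row coeff of x4)·ratio = −(-46/5)·(11/9) = 506/45.
New z = 136/5 + (506/45) = 346/9.

346/9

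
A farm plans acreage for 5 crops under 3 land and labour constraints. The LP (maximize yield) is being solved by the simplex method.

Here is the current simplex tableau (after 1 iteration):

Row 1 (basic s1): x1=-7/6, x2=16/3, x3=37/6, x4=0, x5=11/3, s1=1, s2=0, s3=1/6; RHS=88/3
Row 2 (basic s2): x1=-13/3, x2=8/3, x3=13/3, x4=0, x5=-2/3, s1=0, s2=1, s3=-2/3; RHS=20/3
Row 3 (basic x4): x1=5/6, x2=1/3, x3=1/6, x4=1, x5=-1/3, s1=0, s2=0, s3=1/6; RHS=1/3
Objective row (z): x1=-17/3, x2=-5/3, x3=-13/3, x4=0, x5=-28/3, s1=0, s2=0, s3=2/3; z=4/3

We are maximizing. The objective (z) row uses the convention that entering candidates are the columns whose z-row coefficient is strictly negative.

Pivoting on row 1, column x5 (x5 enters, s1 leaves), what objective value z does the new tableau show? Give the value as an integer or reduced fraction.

Minimum ratio for x5: (88/3)/(11/3) = 8.
z changes by −(z-row coeff of x5)·ratio = −(-28/3)·8 = 224/3.
New z = 4/3 + (224/3) = 76.

76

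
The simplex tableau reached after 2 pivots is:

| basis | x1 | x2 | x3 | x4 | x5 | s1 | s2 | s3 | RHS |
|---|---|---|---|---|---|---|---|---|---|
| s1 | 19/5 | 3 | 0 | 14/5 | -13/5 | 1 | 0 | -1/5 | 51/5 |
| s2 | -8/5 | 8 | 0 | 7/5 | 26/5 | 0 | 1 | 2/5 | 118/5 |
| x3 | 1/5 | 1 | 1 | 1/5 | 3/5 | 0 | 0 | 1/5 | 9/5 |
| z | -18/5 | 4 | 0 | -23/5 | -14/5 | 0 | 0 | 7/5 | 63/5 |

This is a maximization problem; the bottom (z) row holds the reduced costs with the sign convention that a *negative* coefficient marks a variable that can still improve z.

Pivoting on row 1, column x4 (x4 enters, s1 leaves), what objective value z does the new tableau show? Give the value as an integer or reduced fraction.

411/14

Minimum ratio for x4: (51/5)/(14/5) = 51/14.
z changes by −(z-row coeff of x4)·ratio = −(-23/5)·(51/14) = 1173/70.
New z = 63/5 + (1173/70) = 411/14.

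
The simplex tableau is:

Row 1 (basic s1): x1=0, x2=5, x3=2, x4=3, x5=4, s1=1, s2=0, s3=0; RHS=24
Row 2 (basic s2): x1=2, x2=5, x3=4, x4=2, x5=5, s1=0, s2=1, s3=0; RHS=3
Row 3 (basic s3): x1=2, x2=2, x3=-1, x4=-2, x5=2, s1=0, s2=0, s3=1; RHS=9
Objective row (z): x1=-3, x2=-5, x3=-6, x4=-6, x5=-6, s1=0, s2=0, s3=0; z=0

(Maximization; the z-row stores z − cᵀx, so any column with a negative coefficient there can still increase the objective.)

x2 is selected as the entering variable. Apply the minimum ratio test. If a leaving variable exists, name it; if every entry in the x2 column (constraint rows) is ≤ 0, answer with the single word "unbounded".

Ratios: row 1 (s1): 24/5 = 24/5; row 2 (s2): 3/5 = 3/5; row 3 (s3): 9/2 = 9/2.
Minimum ratio is in the s2 row, so s2 leaves.

s2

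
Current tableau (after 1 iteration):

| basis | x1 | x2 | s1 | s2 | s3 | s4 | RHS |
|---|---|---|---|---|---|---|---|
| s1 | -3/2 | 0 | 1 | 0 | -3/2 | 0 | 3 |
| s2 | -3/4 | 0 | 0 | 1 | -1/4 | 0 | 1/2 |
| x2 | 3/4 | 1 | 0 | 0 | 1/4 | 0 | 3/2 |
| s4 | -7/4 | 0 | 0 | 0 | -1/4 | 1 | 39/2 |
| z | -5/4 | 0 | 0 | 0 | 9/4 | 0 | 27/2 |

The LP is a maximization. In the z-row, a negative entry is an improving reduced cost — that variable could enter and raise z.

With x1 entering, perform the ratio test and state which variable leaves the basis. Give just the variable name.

x2

Ratios: row 1 (s1): entry -3/2 ≤ 0, skip; row 2 (s2): entry -3/4 ≤ 0, skip; row 3 (x2): (3/2)/(3/4) = 2; row 4 (s4): entry -7/4 ≤ 0, skip.
Minimum ratio 2 is in the x2 row, so x2 leaves.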